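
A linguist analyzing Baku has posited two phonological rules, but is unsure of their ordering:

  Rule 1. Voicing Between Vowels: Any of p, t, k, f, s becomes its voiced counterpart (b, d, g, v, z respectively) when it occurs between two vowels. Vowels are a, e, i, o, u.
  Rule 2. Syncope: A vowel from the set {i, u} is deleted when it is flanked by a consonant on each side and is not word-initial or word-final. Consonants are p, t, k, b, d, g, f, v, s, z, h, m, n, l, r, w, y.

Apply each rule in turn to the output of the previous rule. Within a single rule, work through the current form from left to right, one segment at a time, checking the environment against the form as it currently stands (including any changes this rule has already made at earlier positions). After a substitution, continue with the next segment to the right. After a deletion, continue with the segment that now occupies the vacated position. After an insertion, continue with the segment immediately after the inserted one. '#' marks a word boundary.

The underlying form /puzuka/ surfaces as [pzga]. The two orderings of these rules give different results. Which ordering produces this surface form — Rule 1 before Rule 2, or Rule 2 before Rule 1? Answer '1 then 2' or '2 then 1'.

1 then 2

Order 1 then 2:
  1 Voicing Between Vowels: [puzuka] → [puzuga]
  2 Syncope: [puzuga] → [pzga]
  result: [pzga]
Order 2 then 1:
  2 Syncope: [puzuka] → [pzka]
  1 Voicing Between Vowels: no change — [pzka]
  result: [pzka]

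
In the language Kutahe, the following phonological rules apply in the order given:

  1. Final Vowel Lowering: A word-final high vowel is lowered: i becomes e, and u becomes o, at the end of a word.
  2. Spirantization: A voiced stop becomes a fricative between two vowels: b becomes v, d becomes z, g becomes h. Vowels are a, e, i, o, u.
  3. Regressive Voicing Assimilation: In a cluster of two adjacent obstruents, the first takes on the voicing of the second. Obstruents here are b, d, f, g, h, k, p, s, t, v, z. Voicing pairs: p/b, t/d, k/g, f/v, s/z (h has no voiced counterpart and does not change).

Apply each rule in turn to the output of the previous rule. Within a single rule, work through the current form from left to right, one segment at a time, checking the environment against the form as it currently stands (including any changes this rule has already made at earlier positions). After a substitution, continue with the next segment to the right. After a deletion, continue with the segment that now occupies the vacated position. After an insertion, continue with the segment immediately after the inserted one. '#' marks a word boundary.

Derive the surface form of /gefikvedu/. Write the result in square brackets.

1 Final Vowel Lowering: [gefikvedu] → [gefikvedo]
2 Spirantization: [gefikvedo] → [gefikvezo]
3 Regressive Voicing Assimilation: [gefikvezo] → [gefigvezo]

[gefigvezo]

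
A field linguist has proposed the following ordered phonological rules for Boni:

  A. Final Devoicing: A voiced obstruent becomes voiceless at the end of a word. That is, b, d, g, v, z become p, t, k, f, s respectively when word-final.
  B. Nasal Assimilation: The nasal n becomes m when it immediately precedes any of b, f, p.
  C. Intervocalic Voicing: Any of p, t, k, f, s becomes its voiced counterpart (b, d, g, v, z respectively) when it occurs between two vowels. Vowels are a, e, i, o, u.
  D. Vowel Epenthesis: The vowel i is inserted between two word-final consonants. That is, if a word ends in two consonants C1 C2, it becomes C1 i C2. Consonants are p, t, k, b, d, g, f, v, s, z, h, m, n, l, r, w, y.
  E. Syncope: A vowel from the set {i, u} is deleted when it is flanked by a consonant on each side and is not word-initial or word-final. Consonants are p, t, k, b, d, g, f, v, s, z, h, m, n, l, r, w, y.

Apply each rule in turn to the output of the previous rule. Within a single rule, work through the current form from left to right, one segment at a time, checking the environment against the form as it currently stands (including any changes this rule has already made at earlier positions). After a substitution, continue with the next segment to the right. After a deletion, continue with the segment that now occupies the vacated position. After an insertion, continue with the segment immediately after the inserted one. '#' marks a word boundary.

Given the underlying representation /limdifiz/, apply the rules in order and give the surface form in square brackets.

[lmdvs]

A Final Devoicing: [limdifiz] → [limdifis]
B Nasal Assimilation: no change — [limdifis]
C Intervocalic Voicing: [limdifis] → [limdivis]
D Vowel Epenthesis: no change — [limdivis]
E Syncope: [limdivis] → [lmdvs]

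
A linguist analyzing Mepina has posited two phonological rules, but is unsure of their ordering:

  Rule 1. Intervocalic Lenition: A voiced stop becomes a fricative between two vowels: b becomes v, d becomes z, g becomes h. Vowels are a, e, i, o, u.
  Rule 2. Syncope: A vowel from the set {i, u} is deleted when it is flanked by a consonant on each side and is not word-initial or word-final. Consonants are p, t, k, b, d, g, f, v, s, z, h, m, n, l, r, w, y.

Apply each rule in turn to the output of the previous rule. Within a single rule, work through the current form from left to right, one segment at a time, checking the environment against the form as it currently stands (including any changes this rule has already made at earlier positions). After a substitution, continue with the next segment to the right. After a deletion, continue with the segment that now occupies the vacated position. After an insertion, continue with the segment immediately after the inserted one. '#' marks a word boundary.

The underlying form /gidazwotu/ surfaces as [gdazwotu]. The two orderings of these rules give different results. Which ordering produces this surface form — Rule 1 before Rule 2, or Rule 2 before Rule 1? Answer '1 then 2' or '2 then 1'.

2 then 1

Order 1 then 2:
  1 Intervocalic Lenition: [gidazwotu] → [gizazwotu]
  2 Syncope: [gizazwotu] → [gzazwotu]
  result: [gzazwotu]
Order 2 then 1:
  2 Syncope: [gidazwotu] → [gdazwotu]
  1 Intervocalic Lenition: no change — [gdazwotu]
  result: [gdazwotu]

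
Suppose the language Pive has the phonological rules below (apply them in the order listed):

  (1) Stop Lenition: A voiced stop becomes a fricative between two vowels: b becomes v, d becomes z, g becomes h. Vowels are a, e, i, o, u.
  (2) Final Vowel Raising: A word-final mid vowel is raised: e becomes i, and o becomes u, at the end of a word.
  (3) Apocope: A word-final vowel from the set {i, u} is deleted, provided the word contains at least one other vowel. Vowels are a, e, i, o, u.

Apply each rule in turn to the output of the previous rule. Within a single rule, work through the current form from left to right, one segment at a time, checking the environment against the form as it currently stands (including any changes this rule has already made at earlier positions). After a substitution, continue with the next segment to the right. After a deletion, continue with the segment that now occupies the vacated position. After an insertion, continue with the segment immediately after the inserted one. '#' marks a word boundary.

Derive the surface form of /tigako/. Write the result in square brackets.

(1) Stop Lenition: [tigako] → [tihako]
(2) Final Vowel Raising: [tihako] → [tihaku]
(3) Apocope: [tihaku] → [tihak]

[tihak]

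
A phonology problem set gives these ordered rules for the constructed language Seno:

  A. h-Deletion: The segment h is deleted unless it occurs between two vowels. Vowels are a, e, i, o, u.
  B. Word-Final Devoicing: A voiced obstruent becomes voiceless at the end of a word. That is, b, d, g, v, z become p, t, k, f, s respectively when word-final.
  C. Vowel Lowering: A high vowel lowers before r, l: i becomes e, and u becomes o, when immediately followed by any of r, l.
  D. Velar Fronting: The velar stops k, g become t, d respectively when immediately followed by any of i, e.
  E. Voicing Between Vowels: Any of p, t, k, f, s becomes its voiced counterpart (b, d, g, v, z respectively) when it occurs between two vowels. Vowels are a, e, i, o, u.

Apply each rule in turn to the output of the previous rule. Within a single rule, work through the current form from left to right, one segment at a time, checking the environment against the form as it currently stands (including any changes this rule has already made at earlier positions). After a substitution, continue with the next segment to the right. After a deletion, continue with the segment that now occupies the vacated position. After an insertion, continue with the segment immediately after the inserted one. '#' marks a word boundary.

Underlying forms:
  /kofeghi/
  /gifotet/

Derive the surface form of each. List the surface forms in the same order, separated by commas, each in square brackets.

/kofeghi/:
  A h-Deletion: [kofeghi] → [kofegi]
  B Word-Final Devoicing: no change — [kofegi]
  C Vowel Lowering: no change — [kofegi]
  D Velar Fronting: [kofegi] → [kofedi]
  E Voicing Between Vowels: [kofedi] → [kovedi]
/gifotet/:
  A h-Deletion: no change — [gifotet]
  B Word-Final Devoicing: no change — [gifotet]
  C Vowel Lowering: no change — [gifotet]
  D Velar Fronting: [gifotet] → [difotet]
  E Voicing Between Vowels: [difotet] → [divodet]

[kovedi], [divodet]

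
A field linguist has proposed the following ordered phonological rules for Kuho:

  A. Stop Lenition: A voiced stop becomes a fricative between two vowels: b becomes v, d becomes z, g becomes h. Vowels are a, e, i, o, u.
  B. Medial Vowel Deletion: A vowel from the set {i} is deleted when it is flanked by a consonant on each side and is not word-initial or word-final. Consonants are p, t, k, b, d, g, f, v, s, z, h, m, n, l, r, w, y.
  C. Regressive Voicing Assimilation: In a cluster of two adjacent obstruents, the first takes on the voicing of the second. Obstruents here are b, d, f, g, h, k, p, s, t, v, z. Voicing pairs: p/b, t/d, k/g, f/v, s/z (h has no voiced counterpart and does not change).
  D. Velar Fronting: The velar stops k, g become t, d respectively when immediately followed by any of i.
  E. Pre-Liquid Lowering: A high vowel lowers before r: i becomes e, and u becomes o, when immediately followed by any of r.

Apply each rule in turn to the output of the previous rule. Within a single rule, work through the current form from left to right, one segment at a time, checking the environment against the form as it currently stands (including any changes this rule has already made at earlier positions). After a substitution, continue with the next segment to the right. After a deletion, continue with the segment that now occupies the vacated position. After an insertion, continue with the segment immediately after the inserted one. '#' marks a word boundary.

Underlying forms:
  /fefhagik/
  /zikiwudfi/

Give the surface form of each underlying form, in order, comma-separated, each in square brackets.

[fefhahk], [skwutfi]

/fefhagik/:
  A Stop Lenition: [fefhagik] → [fefhahik]
  B Medial Vowel Deletion: [fefhahik] → [fefhahk]
  C Regressive Voicing Assimilation: no change — [fefhahk]
  D Velar Fronting: no change — [fefhahk]
  E Pre-Liquid Lowering: no change — [fefhahk]
/zikiwudfi/:
  A Stop Lenition: no change — [zikiwudfi]
  B Medial Vowel Deletion: [zikiwudfi] → [zkwudfi]
  C Regressive Voicing Assimilation: [zkwudfi] → [skwutfi]
  D Velar Fronting: no change — [skwutfi]
  E Pre-Liquid Lowering: no change — [skwutfi]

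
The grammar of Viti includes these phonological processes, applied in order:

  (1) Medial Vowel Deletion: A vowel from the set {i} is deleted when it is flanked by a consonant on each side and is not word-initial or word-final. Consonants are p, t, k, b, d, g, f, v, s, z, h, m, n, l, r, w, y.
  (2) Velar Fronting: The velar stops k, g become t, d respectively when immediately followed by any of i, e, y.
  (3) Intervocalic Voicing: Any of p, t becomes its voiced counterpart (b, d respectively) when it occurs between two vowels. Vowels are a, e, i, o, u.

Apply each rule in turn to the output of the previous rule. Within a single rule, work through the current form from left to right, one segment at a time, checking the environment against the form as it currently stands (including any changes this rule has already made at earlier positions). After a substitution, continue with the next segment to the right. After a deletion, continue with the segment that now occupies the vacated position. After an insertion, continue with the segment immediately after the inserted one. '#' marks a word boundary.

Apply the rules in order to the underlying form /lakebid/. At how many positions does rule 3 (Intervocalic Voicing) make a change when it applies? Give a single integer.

1

(1) Medial Vowel Deletion: [lakebid] → [lakebd]
(2) Velar Fronting: [lakebd] → [latebd]
(3) Intervocalic Voicing: [latebd] → [ladebd]
Rule 3 changed 1 position(s).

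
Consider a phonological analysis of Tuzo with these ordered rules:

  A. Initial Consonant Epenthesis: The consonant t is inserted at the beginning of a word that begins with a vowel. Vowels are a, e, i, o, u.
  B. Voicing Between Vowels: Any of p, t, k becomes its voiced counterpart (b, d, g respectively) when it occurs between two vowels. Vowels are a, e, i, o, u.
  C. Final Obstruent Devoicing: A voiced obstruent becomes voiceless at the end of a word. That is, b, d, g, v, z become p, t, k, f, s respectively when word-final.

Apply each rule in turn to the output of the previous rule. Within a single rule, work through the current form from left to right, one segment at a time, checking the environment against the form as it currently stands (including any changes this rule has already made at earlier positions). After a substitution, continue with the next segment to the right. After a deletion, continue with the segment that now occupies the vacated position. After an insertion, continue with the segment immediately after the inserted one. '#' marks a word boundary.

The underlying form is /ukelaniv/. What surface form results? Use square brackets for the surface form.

A Initial Consonant Epenthesis: [ukelaniv] → [tukelaniv]
B Voicing Between Vowels: [tukelaniv] → [tugelaniv]
C Final Obstruent Devoicing: [tugelaniv] → [tugelanif]

[tugelanif]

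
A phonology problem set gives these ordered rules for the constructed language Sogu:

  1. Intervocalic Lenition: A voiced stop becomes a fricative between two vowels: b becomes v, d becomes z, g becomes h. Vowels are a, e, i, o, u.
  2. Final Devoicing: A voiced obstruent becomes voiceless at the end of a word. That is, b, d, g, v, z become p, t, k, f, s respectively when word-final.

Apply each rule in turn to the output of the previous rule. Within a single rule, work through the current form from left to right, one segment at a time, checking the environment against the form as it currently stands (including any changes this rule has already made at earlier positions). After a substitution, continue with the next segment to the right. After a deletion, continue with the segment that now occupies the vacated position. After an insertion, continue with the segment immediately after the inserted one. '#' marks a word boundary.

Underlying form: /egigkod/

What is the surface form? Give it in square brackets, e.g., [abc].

1 Intervocalic Lenition: [egigkod] → [ehigkod]
2 Final Devoicing: [ehigkod] → [ehigkot]

[ehigkot]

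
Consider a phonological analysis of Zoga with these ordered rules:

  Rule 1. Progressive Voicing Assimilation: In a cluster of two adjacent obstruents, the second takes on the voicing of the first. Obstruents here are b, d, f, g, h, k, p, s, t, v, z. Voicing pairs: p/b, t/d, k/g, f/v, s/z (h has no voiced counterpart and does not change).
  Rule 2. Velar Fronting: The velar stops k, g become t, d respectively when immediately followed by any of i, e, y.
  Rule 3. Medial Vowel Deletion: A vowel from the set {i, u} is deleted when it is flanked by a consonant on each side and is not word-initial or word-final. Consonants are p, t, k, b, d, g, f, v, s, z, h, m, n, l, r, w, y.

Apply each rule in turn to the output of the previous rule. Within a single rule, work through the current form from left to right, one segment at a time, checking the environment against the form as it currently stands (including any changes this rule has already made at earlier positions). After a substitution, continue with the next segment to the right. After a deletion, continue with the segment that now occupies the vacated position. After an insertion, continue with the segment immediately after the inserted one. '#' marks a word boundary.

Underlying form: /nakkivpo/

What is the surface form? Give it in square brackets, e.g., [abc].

[naktvbo]

Rule 1 Progressive Voicing Assimilation: [nakkivpo] → [nakkivbo]
Rule 2 Velar Fronting: [nakkivbo] → [naktivbo]
Rule 3 Medial Vowel Deletion: [naktivbo] → [naktvbo]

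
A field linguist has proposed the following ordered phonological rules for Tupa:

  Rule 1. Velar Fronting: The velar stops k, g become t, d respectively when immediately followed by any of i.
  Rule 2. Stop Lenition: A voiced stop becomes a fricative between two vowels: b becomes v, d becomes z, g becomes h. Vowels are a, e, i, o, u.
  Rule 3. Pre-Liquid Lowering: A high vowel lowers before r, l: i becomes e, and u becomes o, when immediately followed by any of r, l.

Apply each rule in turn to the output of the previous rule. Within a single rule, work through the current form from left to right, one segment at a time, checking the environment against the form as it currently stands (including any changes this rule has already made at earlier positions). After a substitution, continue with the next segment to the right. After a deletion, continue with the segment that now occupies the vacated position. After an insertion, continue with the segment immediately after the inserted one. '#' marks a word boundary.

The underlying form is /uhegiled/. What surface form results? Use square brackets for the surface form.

[uhezeled]

Rule 1 Velar Fronting: [uhegiled] → [uhediled]
Rule 2 Stop Lenition: [uhediled] → [uheziled]
Rule 3 Pre-Liquid Lowering: [uheziled] → [uhezeled]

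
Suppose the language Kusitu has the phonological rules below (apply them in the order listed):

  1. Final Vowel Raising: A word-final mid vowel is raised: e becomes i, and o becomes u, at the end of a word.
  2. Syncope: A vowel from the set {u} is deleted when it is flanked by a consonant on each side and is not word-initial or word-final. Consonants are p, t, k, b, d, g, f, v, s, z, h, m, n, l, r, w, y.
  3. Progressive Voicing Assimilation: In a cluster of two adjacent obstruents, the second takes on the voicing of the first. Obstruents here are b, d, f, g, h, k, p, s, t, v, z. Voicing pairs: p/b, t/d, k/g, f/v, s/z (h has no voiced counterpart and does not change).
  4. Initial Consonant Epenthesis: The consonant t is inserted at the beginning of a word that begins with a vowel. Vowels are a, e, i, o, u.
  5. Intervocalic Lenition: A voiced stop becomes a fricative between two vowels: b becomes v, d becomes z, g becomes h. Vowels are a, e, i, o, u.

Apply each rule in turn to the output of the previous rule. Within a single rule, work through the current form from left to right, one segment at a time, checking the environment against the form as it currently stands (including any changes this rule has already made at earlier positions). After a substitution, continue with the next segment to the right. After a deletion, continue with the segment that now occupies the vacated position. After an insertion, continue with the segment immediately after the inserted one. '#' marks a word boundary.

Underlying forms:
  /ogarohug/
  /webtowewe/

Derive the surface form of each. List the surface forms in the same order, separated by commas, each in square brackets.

[toharohk], [webdowewi]

/ogarohug/:
  1 Final Vowel Raising: no change — [ogarohug]
  2 Syncope: [ogarohug] → [ogarohg]
  3 Progressive Voicing Assimilation: [ogarohg] → [ogarohk]
  4 Initial Consonant Epenthesis: [ogarohk] → [togarohk]
  5 Intervocalic Lenition: [togarohk] → [toharohk]
/webtowewe/:
  1 Final Vowel Raising: [webtowewe] → [webtowewi]
  2 Syncope: no change — [webtowewi]
  3 Progressive Voicing Assimilation: [webtowewi] → [webdowewi]
  4 Initial Consonant Epenthesis: no change — [webdowewi]
  5 Intervocalic Lenition: no change — [webdowewi]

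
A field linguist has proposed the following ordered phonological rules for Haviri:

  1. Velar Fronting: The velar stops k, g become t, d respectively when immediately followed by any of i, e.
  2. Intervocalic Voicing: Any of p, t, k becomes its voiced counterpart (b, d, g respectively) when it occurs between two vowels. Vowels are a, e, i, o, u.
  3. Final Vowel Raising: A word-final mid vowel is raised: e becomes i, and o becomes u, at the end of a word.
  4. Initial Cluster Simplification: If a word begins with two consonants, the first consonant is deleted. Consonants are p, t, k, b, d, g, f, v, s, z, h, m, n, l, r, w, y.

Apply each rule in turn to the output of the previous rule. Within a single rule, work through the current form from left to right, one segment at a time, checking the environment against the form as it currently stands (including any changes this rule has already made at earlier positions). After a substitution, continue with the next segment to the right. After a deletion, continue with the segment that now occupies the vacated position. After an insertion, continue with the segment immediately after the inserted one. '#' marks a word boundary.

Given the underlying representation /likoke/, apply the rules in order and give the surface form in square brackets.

[ligodi]

1 Velar Fronting: [likoke] → [likote]
2 Intervocalic Voicing: [likote] → [ligode]
3 Final Vowel Raising: [ligode] → [ligodi]
4 Initial Cluster Simplification: no change — [ligodi]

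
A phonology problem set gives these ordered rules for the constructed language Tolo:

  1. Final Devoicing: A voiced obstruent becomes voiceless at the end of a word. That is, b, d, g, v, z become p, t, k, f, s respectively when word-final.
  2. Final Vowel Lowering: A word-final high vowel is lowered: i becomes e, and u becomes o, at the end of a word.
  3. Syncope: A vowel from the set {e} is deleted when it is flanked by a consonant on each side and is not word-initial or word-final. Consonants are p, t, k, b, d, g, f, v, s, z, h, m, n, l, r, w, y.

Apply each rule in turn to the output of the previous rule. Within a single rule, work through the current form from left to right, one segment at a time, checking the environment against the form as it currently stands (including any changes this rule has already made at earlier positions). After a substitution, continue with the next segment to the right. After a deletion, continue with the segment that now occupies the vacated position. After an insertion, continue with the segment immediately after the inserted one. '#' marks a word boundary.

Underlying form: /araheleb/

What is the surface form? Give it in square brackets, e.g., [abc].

1 Final Devoicing: [araheleb] → [arahelep]
2 Final Vowel Lowering: no change — [arahelep]
3 Syncope: [arahelep] → [arahlp]

[arahlp]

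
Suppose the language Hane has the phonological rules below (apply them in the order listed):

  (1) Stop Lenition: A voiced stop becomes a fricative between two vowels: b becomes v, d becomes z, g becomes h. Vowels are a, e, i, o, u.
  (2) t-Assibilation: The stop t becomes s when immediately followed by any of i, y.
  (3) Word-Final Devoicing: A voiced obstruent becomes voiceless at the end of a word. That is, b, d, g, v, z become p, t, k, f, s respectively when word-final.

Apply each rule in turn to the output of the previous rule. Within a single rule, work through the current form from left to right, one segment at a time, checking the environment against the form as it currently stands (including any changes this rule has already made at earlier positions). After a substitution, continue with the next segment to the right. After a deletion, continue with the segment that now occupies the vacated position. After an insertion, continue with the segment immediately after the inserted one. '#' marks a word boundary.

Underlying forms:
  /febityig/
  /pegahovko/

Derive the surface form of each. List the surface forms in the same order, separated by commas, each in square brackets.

[fevisyik], [pehahovko]

/febityig/:
  (1) Stop Lenition: [febityig] → [fevityig]
  (2) t-Assibilation: [fevityig] → [fevisyig]
  (3) Word-Final Devoicing: [fevisyig] → [fevisyik]
/pegahovko/:
  (1) Stop Lenition: [pegahovko] → [pehahovko]
  (2) t-Assibilation: no change — [pehahovko]
  (3) Word-Final Devoicing: no change — [pehahovko]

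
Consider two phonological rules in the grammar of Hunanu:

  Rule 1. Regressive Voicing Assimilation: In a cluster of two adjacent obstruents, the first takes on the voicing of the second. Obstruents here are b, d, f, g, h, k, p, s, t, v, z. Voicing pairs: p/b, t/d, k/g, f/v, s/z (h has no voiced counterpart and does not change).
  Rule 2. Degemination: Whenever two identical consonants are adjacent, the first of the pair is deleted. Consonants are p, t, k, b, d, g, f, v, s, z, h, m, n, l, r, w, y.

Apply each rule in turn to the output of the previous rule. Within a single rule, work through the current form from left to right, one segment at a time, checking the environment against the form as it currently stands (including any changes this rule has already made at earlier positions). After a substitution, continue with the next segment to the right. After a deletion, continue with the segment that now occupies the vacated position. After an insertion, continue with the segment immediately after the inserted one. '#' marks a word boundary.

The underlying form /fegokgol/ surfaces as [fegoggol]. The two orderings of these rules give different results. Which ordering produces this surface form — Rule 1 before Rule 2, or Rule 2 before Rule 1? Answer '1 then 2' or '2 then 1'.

2 then 1

Order 1 then 2:
  1 Regressive Voicing Assimilation: [fegokgol] → [fegoggol]
  2 Degemination: [fegoggol] → [fegogol]
  result: [fegogol]
Order 2 then 1:
  2 Degemination: no change — [fegokgol]
  1 Regressive Voicing Assimilation: [fegokgol] → [fegoggol]
  result: [fegoggol]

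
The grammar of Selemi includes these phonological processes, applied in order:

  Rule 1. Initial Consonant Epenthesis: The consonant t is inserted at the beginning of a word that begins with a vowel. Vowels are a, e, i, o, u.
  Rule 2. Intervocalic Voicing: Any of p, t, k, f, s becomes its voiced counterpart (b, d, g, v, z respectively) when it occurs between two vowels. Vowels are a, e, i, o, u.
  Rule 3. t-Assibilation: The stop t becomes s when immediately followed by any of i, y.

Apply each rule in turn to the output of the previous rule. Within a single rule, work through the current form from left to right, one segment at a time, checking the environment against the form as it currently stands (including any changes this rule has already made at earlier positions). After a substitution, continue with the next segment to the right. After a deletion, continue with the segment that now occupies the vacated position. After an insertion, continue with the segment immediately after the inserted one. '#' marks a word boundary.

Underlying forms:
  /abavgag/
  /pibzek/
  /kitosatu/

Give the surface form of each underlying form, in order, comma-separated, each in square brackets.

[tabavgag], [pibzek], [kidozadu]

/abavgag/:
  Rule 1 Initial Consonant Epenthesis: [abavgag] → [tabavgag]
  Rule 2 Intervocalic Voicing: no change — [tabavgag]
  Rule 3 t-Assibilation: no change — [tabavgag]
/pibzek/:
  Rule 1 Initial Consonant Epenthesis: no change — [pibzek]
  Rule 2 Intervocalic Voicing: no change — [pibzek]
  Rule 3 t-Assibilation: no change — [pibzek]
/kitosatu/:
  Rule 1 Initial Consonant Epenthesis: no change — [kitosatu]
  Rule 2 Intervocalic Voicing: [kitosatu] → [kidozadu]
  Rule 3 t-Assibilation: no change — [kidozadu]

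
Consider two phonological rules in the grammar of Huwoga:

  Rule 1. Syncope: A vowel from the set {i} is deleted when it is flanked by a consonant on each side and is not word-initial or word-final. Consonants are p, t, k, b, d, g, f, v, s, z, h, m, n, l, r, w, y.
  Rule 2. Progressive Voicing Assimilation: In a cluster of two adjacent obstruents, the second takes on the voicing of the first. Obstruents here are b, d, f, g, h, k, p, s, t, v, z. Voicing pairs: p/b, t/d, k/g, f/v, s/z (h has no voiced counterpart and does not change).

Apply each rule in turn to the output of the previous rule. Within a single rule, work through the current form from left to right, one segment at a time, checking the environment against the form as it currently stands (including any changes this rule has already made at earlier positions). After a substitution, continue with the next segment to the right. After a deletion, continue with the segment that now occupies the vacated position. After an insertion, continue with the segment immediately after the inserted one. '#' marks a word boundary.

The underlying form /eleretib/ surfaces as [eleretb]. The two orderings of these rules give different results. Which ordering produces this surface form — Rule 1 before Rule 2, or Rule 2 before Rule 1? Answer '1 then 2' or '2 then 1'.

Order 1 then 2:
  1 Syncope: [eleretib] → [eleretb]
  2 Progressive Voicing Assimilation: [eleretb] → [eleretp]
  result: [eleretp]
Order 2 then 1:
  2 Progressive Voicing Assimilation: no change — [eleretib]
  1 Syncope: [eleretib] → [eleretb]
  result: [eleretb]

2 then 1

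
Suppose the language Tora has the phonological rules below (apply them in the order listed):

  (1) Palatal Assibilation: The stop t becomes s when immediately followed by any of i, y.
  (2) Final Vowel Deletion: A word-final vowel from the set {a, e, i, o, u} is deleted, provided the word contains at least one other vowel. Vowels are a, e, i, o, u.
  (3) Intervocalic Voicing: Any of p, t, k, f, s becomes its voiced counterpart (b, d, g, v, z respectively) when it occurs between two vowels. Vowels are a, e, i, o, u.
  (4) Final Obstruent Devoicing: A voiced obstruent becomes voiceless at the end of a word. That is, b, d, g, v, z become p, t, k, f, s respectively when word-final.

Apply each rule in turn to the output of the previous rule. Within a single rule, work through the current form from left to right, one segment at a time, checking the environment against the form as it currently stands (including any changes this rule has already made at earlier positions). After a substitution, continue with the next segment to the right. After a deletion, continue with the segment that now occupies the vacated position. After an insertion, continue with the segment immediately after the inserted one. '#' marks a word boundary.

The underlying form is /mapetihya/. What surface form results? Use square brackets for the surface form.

[mabezihy]

(1) Palatal Assibilation: [mapetihya] → [mapesihya]
(2) Final Vowel Deletion: [mapesihya] → [mapesihy]
(3) Intervocalic Voicing: [mapesihy] → [mabezihy]
(4) Final Obstruent Devoicing: no change — [mabezihy]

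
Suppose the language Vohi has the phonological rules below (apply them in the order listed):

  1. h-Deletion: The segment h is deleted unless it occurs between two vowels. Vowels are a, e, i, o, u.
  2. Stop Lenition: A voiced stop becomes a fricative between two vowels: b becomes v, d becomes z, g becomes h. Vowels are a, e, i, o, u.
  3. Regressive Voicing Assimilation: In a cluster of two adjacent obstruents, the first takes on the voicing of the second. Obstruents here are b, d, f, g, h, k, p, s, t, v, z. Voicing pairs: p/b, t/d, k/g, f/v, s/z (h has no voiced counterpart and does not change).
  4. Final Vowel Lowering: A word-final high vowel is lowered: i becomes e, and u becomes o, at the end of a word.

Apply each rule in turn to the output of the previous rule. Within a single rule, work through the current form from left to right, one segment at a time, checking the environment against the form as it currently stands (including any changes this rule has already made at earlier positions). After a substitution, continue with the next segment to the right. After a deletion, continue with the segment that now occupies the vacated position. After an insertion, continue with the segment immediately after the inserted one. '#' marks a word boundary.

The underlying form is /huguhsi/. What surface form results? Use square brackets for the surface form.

[uhuse]

1 h-Deletion: [huguhsi] → [ugusi]
2 Stop Lenition: [ugusi] → [uhusi]
3 Regressive Voicing Assimilation: no change — [uhusi]
4 Final Vowel Lowering: [uhusi] → [uhuse]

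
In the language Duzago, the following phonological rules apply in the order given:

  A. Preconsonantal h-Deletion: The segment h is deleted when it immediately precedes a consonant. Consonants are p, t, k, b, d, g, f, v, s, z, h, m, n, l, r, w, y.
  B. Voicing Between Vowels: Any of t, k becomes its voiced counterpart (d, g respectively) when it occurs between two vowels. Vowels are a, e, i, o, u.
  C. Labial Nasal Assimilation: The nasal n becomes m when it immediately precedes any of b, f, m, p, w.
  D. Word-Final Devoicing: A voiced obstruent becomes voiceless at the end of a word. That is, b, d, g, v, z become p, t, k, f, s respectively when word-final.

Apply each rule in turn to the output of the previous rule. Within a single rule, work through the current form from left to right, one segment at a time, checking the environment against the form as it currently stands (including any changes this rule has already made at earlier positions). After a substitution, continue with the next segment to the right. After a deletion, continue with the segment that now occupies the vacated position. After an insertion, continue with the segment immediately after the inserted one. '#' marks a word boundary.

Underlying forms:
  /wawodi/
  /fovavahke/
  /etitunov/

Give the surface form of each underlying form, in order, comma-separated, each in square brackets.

/wawodi/:
  A Preconsonantal h-Deletion: no change — [wawodi]
  B Voicing Between Vowels: no change — [wawodi]
  C Labial Nasal Assimilation: no change — [wawodi]
  D Word-Final Devoicing: no change — [wawodi]
/fovavahke/:
  A Preconsonantal h-Deletion: [fovavahke] → [fovavake]
  B Voicing Between Vowels: [fovavake] → [fovavage]
  C Labial Nasal Assimilation: no change — [fovavage]
  D Word-Final Devoicing: no change — [fovavage]
/etitunov/:
  A Preconsonantal h-Deletion: no change — [etitunov]
  B Voicing Between Vowels: [etitunov] → [edidunov]
  C Labial Nasal Assimilation: no change — [edidunov]
  D Word-Final Devoicing: [edidunov] → [edidunof]

[wawodi], [fovavage], [edidunof]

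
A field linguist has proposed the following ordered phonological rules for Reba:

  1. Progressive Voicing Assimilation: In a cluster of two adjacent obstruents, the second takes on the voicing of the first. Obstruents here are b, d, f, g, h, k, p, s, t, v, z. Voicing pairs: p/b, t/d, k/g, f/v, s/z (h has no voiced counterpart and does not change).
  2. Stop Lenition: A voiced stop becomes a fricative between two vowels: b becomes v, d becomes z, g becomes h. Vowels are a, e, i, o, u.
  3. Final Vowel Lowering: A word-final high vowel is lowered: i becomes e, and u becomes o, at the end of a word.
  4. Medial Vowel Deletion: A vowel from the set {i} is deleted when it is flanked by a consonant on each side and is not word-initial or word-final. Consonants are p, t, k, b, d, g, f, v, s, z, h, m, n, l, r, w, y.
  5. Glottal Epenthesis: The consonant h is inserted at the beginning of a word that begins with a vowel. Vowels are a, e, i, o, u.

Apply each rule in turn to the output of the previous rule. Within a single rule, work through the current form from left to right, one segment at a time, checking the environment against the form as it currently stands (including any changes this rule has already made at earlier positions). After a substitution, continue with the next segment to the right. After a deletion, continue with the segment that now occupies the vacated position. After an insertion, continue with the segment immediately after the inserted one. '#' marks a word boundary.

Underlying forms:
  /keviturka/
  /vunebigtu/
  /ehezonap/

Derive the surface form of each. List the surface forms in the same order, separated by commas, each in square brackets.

[kevturka], [vunevgdo], [hehezonap]

/keviturka/:
  1 Progressive Voicing Assimilation: no change — [keviturka]
  2 Stop Lenition: no change — [keviturka]
  3 Final Vowel Lowering: no change — [keviturka]
  4 Medial Vowel Deletion: [keviturka] → [kevturka]
  5 Glottal Epenthesis: no change — [kevturka]
/vunebigtu/:
  1 Progressive Voicing Assimilation: [vunebigtu] → [vunebigdu]
  2 Stop Lenition: [vunebigdu] → [vunevigdu]
  3 Final Vowel Lowering: [vunevigdu] → [vunevigdo]
  4 Medial Vowel Deletion: [vunevigdo] → [vunevgdo]
  5 Glottal Epenthesis: no change — [vunevgdo]
/ehezonap/:
  1 Progressive Voicing Assimilation: no change — [ehezonap]
  2 Stop Lenition: no change — [ehezonap]
  3 Final Vowel Lowering: no change — [ehezonap]
  4 Medial Vowel Deletion: no change — [ehezonap]
  5 Glottal Epenthesis: [ehezonap] → [hehezonap]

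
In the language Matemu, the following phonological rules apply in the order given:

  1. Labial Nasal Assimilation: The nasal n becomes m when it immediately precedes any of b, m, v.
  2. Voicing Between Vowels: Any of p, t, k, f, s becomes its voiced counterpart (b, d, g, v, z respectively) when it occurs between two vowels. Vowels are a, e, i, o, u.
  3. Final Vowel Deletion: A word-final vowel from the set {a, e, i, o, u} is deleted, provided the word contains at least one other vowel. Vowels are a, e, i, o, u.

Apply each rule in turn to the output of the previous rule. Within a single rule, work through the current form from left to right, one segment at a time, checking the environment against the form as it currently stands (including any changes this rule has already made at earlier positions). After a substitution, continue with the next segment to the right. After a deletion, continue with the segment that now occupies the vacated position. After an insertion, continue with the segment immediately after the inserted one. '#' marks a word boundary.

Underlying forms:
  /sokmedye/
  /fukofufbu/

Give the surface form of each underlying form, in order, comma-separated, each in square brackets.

[sokmedy], [fugovufb]

/sokmedye/:
  1 Labial Nasal Assimilation: no change — [sokmedye]
  2 Voicing Between Vowels: no change — [sokmedye]
  3 Final Vowel Deletion: [sokmedye] → [sokmedy]
/fukofufbu/:
  1 Labial Nasal Assimilation: no change — [fukofufbu]
  2 Voicing Between Vowels: [fukofufbu] → [fugovufbu]
  3 Final Vowel Deletion: [fugovufbu] → [fugovufb]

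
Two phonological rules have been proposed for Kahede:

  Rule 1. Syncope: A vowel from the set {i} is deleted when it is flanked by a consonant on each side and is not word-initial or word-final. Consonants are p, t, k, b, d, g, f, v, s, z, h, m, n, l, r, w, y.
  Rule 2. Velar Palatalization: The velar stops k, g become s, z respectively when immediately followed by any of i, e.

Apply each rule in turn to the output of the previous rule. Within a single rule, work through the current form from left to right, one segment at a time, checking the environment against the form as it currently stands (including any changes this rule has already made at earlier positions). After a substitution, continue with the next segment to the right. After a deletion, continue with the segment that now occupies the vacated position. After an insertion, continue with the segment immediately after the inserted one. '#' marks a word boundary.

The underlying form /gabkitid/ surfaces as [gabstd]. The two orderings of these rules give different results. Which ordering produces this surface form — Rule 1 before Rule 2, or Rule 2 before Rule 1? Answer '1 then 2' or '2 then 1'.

Order 1 then 2:
  1 Syncope: [gabkitid] → [gabktd]
  2 Velar Palatalization: no change — [gabktd]
  result: [gabktd]
Order 2 then 1:
  2 Velar Palatalization: [gabkitid] → [gabsitid]
  1 Syncope: [gabsitid] → [gabstd]
  result: [gabstd]

2 then 1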